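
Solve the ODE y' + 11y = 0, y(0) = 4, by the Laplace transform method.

L{y'} + 11L{y} = 0. sY - 4 + 11Y = 0. Y(s+11) = 4. Y = 4/(s+11)

Final answer: y(t) = 4e^(-11t)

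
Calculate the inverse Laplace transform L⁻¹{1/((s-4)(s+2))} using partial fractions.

Decompose: A/(s-4) + B/(s+2). A = 1/6, B = -1/6. f(t) = (e^(4t) - e^(-2t))/6

Final answer: (e^(4t) - e^(-2t))/6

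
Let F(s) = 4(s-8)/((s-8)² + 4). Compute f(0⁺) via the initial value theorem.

f(0⁺) = lim_{s→∞} sF(s) = lim_{s→∞} 4s(s-8)/((s-8)² + 4) = 4

Final answer: 4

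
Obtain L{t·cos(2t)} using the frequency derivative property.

L{cos(2t)} = s/(s² + 4). Derivative: d/ds[s/(s² + 4)] = [(s² + 4) - s·2s]/(s² + 4)² = (4 - s²)/(s² + 4)². So L{t·cos(2t)} = -F'(s) = (s² - 4)/(s² + 4)²

Final answer: (s² - 4)/(s² + 4)²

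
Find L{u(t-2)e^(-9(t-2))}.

u(t-a)f(t-a) with f(t)=e^(-9t). L{e^(-9t)} = 1/(s+9). By time shift: e^(-2s)/(s+9)

Final answer: e^(-2s)/(s+9)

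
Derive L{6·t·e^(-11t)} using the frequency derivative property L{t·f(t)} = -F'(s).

L{e^(-11t)} = 1/(s+11). By frequency derivative: L{t·e^(-11t)} = -d/ds[1/(s+11)] = -(-1)/(s+11)² = 1/(s+11)². Then L{6·t·e^(-11t)} = 6·1/(s+11)² = 6/(s+11)²

Final answer: 6/(s+11)²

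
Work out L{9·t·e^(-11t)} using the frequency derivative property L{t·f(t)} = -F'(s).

L{e^(-11t)} = 1/(s+11). By frequency derivative: L{t·e^(-11t)} = -d/ds[1/(s+11)] = -(-1)/(s+11)² = 1/(s+11)². Then L{9·t·e^(-11t)} = 9·1/(s+11)² = 9/(s+11)²

Final answer: 9/(s+11)²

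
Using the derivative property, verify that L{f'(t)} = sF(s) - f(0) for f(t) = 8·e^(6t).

f'(t) = 48e^(6t). Direct: L{f'(t)} = 48/(s-6). Property: s·8/(s-6) - 8 = (8s - 8(s-6))/(s-6) = 48/(s-6). ✓

Final answer: 48/(s-6)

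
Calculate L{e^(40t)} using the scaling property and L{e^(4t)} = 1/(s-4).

Using L{f(at)} = (1/a)F(s/a) with a=10 and f(t) = e^(4t): L{e^(40t)} = (1/10) · 1/((s/10)-4) = (1/10) · 10/(s-40) = 1/(s-40)

Final answer: 1/(s-40)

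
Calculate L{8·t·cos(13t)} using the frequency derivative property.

L{cos(13t)} = s/(s² + 169). Derivative: d/ds[s/(s² + 169)] = [(s² + 169) - s·2s]/(s² + 169)² = (169 - s²)/(s² + 169)². So L{t·cos(13t)} = -F'(s) = (s² - 169)/(s² + 169)². Then L{8·t·cos(13t)} = 8·(s² - 169)/(s² + 169)²

Final answer: 8·(s² - 169)/(s² + 169)²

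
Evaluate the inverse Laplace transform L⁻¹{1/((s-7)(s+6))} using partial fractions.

Decompose: A/(s-7) + B/(s+6). A = 1/13, B = -1/13. f(t) = (e^(7t) - e^(-6t))/13

Final answer: (e^(7t) - e^(-6t))/13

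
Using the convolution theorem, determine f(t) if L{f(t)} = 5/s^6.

5/s^6 = (5/s)·(1/s^5) = L{5}·L{t^4/24}. By convolution, f(t) = 5*t^4/24 = ∫₀ᵗ 5·τ^4/24 dτ = 5·t^5/120

Final answer: 5·t^5/120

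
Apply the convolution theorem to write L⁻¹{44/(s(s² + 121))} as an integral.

44/(s(s² + 121)) = (1/s)·(44/(s² + 121)) = L{1}·L{4·sin(11t)}. So f(t) = 1*(4·sin(11t)) = ∫₀ᵗ 4·sin(11τ) dτ

Final answer: ∫₀ᵗ 4·sin(11τ) dτ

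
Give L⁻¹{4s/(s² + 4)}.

This is the form c·s/(s² + a²) with a = 2, c = 4. L⁻¹ = 4·cos(2t)

Final answer: 4·cos(2t)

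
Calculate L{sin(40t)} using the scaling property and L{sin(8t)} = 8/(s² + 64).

Using L{f(at)} = (1/a)F(s/a) with a=5: L{sin(40t)} = (1/5) · 8/((s/5)² + 64) = (1/5) · 8·25/(s² + 1600) = 40/(s² + 1600)

Final answer: 40/(s² + 1600)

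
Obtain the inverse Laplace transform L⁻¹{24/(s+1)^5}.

L⁻¹{n!/(s-a)^(n+1)} = t^n·e^(at), so L⁻¹{24/(s+1)^5} = t^4·e^(-t)

Final answer: t^4·e^(-t)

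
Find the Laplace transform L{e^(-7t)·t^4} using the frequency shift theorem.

L{e^(at)·t^n} = n!/(s-a)^(n+1), so L{e^(-7t)·t^4} = 24/(s+7)^5

Final answer: 24/(s+7)^5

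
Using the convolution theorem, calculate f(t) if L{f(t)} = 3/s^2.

3/s^2 = (3/s)·(1/s) = L{3}·L{1}. By convolution, f(t) = 3*1 = ∫₀ᵗ 3·1 dτ = 3·t

Final answer: 3·t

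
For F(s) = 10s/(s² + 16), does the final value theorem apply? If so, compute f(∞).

The final value theorem requires all poles of sF(s) in the left half-plane. sF(s) = 10s²/(s² + 16) has poles at s = ±4i (imaginary axis). Theorem does NOT apply (oscillatory system).

Final answer: Not applicable (oscillatory)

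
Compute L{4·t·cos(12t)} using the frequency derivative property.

L{cos(12t)} = s/(s² + 144). Derivative: d/ds[s/(s² + 144)] = [(s² + 144) - s·2s]/(s² + 144)² = (144 - s²)/(s² + 144)². So L{t·cos(12t)} = -F'(s) = (s² - 144)/(s² + 144)². Then L{4·t·cos(12t)} = 4·(s² - 144)/(s² + 144)²

Final answer: 4·(s² - 144)/(s² + 144)²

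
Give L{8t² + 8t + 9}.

L{8t² + 8t + 9} = 8·2/s³ + 8/s² + 9/s = 16/s³ + 8/s² + 9/s

Final answer: 16/s³ + 8/s² + 9/s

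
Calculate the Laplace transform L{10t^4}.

L{10t^4} = 10 · L{t^4} = 10 · 24/s^5 = 240/s^5

Final answer: 240/s^5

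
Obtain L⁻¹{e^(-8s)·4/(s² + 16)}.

L⁻¹{4/(s² + 16)} = sin(4t). By the time shift theorem, L⁻¹{e^(-as)F(s)} = u(t-a)f(t-a) with a=8, so L⁻¹{e^(-8s)·4/(s² + 16)} = u(t-8)·sin(4(t-8))

Final answer: u(t-8)·sin(4(t-8))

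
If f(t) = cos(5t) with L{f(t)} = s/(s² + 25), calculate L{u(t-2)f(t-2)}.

Time shift theorem: L{u(t-a)f(t-a)} = e^(-as)F(s). Here a=2, F(s) = s/(s² + 25), so L{u(t-2)f(t-2)} = e^(-2s)·s/(s² + 25)

Final answer: e^(-2s)·s/(s² + 25)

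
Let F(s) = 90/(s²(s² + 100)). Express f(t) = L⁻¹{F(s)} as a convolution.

90/(s²(s² + 100)) = (1/s²)·(90/(s² + 100)) = L{t}·L{9·sin(10t)}. So f(t) = t*(9·sin(10t)) = ∫₀ᵗ 9τ·sin(10(t-τ)) dτ

Final answer: ∫₀ᵗ 9τ·sin(10(t-τ)) dτ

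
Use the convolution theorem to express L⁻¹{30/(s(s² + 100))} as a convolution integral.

30/(s(s² + 100)) = (1/s)·(30/(s² + 100)) = L{1}·L{3·sin(10t)}. So f(t) = 1*(3·sin(10t)) = ∫₀ᵗ 3·sin(10τ) dτ

Final answer: ∫₀ᵗ 3·sin(10τ) dτ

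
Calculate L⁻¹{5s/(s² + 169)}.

This is the form c·s/(s² + a²) with a = 13, c = 5. L⁻¹ = 5·cos(13t)

Final answer: 5·cos(13t)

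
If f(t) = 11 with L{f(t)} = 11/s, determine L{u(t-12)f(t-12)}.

Time shift theorem: L{u(t-a)f(t-a)} = e^(-as)F(s). Here a=12, F(s) = 11/s, so L{u(t-12)f(t-12)} = e^(-12s)·11/s

Final answer: e^(-12s)·11/s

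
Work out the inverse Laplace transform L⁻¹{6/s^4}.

L⁻¹{n!/s^(n+1)} = t^n with n=3. So L⁻¹{6/s^4} = t^3

Final answer: t^3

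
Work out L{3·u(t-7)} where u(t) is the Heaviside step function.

L{u(t-a)} = e^(-as)/s. Here a=7, so L{u(t-7)} = e^(-7s)/s, and L{3·u(t-7)} = 3·e^(-7s)/s

Final answer: 3·e^(-7s)/s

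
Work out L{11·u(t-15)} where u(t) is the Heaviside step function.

L{u(t-a)} = e^(-as)/s. Here a=15, so L{u(t-15)} = e^(-15s)/s, and L{11·u(t-15)} = 11·e^(-15s)/s

Final answer: 11·e^(-15s)/s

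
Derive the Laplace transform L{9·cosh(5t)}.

L{cosh(ωt)} = s/(s² - ω²), so L{cosh(5t)} = s/(s² - 25). Then L{9·cosh(5t)} = 9·s/(s² - 25) = 9s/(s² - 25)

Final answer: 9s/(s² - 25)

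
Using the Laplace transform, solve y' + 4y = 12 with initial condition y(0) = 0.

sY + 4Y = 12/s. Y = 12/(s(s+4)). Partial fractions: Y = 3/s - 3/(s+4)

Final answer: y(t) = 3(1 - e^(-4t))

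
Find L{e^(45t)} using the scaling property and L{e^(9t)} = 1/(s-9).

Using L{f(at)} = (1/a)F(s/a) with a=5 and f(t) = e^(9t): L{e^(45t)} = (1/5) · 1/((s/5)-9) = (1/5) · 5/(s-45) = 1/(s-45)

Final answer: 1/(s-45)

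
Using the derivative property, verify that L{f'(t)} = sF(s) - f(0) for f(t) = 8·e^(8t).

f'(t) = 64e^(8t). Direct: L{f'(t)} = 64/(s-8). Property: s·8/(s-8) - 8 = (8s - 8(s-8))/(s-8) = 64/(s-8). ✓

Final answer: 64/(s-8)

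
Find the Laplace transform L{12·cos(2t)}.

L{cos(ωt)} = s/(s² + ω²), so L{cos(2t)} = s/(s² + 4). Then L{12·cos(2t)} = 12·s/(s² + 4) = 12s/(s² + 4)

Final answer: 12s/(s² + 4)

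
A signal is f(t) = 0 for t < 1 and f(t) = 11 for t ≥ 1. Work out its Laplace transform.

f(t) = 11·u(t-1). L{u(t-1)} = e^(-s)/s, so L{f(t)} = 11·e^(-s)/s

Final answer: 11·e^(-s)/s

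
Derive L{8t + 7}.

L{8t + 7} = 8·L{t} + 7·L{1} = 8/s² + 7/s

Final answer: 8/s² + 7/s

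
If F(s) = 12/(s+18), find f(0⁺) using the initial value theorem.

f(0⁺) = lim_{s→∞} s·12/(s+18) = lim_{s→∞} 12s/(s+18) = 12

Final answer: 12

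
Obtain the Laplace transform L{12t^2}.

L{12t^2} = 12 · L{t^2} = 12 · 2/s^3 = 24/s^3

Final answer: 24/s^3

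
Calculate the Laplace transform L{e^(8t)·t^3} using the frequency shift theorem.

L{e^(at)·t^n} = n!/(s-a)^(n+1), so L{e^(8t)·t^3} = 6/(s-8)^4

Final answer: 6/(s-8)^4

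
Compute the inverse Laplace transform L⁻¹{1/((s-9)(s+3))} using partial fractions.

Decompose: A/(s-9) + B/(s+3). A = 1/12, B = -1/12. f(t) = (e^(9t) - e^(-3t))/12

Final answer: (e^(9t) - e^(-3t))/12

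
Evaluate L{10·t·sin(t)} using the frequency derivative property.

L{sin(t)} = 1/(s² + 1). By L{t·f(t)} = -F'(s): -d/ds[1/(s² + 1)] = -(1)·(-2s)/(s² + 1)² = 2s/(s² + 1)². Then L{10·t·sin(t)} = 10·2s/(s² + 1)² = 20s/(s² + 1)²

Final answer: 20s/(s² + 1)²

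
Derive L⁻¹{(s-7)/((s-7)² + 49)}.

Using frequency shift: L⁻¹{(s-a)/((s-a)² + b²)} = e^(at)cos(bt). Here a=7, b=7

Final answer: e^(7t)·cos(7t)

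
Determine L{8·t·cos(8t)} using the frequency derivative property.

L{cos(8t)} = s/(s² + 64). Derivative: d/ds[s/(s² + 64)] = [(s² + 64) - s·2s]/(s² + 64)² = (64 - s²)/(s² + 64)². So L{t·cos(8t)} = -F'(s) = (s² - 64)/(s² + 64)². Then L{8·t·cos(8t)} = 8·(s² - 64)/(s² + 64)²

Final answer: 8·(s² - 64)/(s² + 64)²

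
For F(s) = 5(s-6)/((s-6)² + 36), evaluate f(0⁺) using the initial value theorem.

f(0⁺) = lim_{s→∞} sF(s) = lim_{s→∞} 5s(s-6)/((s-6)² + 36) = 5

Final answer: 5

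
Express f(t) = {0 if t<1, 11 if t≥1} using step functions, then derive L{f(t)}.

f(t) = 11·u(t-1). L{u(t-1)} = e^(-s)/s, so L{f(t)} = 11·e^(-s)/s

Final answer: 11·e^(-s)/s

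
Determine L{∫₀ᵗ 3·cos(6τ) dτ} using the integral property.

L{∫₀ᵗ f(τ)dτ} = F(s)/s with F(s) = 3s/(s² + 36), so the result is (3s/(s² + 36))/s = 3/(s² + 36)

Final answer: 3/(s² + 36)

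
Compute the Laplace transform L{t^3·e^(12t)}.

L{t^n·e^(at)} = n!/(s-a)^(n+1), so L{t^3·e^(12t)} = 6/(s-12)^4

Final answer: 6/(s-12)^4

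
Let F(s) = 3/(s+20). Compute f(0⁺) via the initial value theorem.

f(0⁺) = lim_{s→∞} s·3/(s+20) = lim_{s→∞} 3s/(s+20) = 3

Final answer: 3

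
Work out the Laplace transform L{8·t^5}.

L{t^n} = n!/s^(n+1), so L{t^5} = 120/s^6. Then L{8·t^5} = 8·120/s^6 = 960/s^6

Final answer: 960/s^6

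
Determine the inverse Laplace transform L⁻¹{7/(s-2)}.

L⁻¹{1/(s-a)} = e^(at), so L⁻¹{1/(s-2)} = e^(2t), and L⁻¹{7/(s-2)} = 7·e^(2t)

Final answer: 7·e^(2t)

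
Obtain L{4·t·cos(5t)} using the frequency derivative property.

L{cos(5t)} = s/(s² + 25). Derivative: d/ds[s/(s² + 25)] = [(s² + 25) - s·2s]/(s² + 25)² = (25 - s²)/(s² + 25)². So L{t·cos(5t)} = -F'(s) = (s² - 25)/(s² + 25)². Then L{4·t·cos(5t)} = 4·(s² - 25)/(s² + 25)²

Final answer: 4·(s² - 25)/(s² + 25)²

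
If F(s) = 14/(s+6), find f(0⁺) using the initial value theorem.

f(0⁺) = lim_{s→∞} s·14/(s+6) = lim_{s→∞} 14s/(s+6) = 14

Final answer: 14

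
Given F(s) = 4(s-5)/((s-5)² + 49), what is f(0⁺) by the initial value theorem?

f(0⁺) = lim_{s→∞} sF(s) = lim_{s→∞} 4s(s-5)/((s-5)² + 49) = 4

Final answer: 4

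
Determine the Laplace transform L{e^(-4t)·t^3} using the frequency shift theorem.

L{e^(at)·t^n} = n!/(s-a)^(n+1), so L{e^(-4t)·t^3} = 6/(s+4)^4

Final answer: 6/(s+4)^4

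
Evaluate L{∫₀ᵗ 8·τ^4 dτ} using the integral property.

L{∫₀ᵗ f(τ)dτ} = F(s)/s with f(t) = 8t^4. F(s) = 192/s^5, so L{∫₀ᵗ 8·τ^4 dτ} = (192/s^5)/s = 192/s^6. (Check: ∫₀ᵗ 8·τ^4 dτ = 8t^5/5.)

Final answer: 192/s^6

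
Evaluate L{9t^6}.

L{t^n} = n!/s^(n+1). So L{9t^6} = 9·6!/s^7 = 6480/s^7

Final answer: 6480/s^7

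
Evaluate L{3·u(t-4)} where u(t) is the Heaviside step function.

L{u(t-a)} = e^(-as)/s. Here a=4, so L{u(t-4)} = e^(-4s)/s, and L{3·u(t-4)} = 3·e^(-4s)/s

Final answer: 3·e^(-4s)/s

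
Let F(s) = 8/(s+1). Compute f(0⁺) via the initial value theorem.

f(0⁺) = lim_{s→∞} s·8/(s+1) = lim_{s→∞} 8s/(s+1) = 8

Final answer: 8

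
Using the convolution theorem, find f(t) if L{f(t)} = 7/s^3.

7/s^3 = (7/s)·(1/s^2) = L{7}·L{t}. By convolution, f(t) = 7*t = ∫₀ᵗ 7·τ dτ = 7·t²/2

Final answer: 7·t²/2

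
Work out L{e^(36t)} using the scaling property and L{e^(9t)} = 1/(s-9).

Using L{f(at)} = (1/a)F(s/a) with a=4 and f(t) = e^(9t): L{e^(36t)} = (1/4) · 1/((s/4)-9) = (1/4) · 4/(s-36) = 1/(s-36)

Final answer: 1/(s-36)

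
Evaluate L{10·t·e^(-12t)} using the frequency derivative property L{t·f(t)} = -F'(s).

L{e^(-12t)} = 1/(s+12). By frequency derivative: L{t·e^(-12t)} = -d/ds[1/(s+12)] = -(-1)/(s+12)² = 1/(s+12)². Then L{10·t·e^(-12t)} = 10·1/(s+12)² = 10/(s+12)²

Final answer: 10/(s+12)²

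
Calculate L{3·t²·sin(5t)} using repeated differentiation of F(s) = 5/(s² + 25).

F(s) = 5/(s² + 25). F'(s) = -10s/(s² + 25)². F''(s) = -10(25 - 3s²)/(s² + 25)³ = (30s² - 250)/(s² + 25)³. So L{t²·sin(5t)} = (-1)² F''(s) = (30s² - 250)/(s² + 25)³. Then L{3·t²·sin(5t)} = 3·(30s² - 250)/(s² + 25)³ = (90s² - 750)/(s² + 25)³

Final answer: (90s² - 750)/(s² + 25)³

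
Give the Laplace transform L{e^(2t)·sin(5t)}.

L{e^(at)·sin(ωt)} = ω/((s-a)² + ω²), so L{e^(2t)·sin(5t)} = 5/((s-2)² + 25)

Final answer: 5/((s-2)² + 25)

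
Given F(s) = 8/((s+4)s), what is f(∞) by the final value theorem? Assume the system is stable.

f(∞) = lim_{s→0} sF(s) = lim_{s→0} 8/(s+4) = 2

Final answer: 2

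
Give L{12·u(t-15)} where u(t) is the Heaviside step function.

L{u(t-a)} = e^(-as)/s. Here a=15, so L{u(t-15)} = e^(-15s)/s, and L{12·u(t-15)} = 12·e^(-15s)/s

Final answer: 12·e^(-15s)/s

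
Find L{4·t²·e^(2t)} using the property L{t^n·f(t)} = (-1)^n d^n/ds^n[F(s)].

L{e^(2t)} = 1/(s-2). d/ds[1/(s-2)] = -1/(s-2)². d²/ds²[1/(s-2)] = 2/(s-2)³. So L{t²·e^(2t)} = (-1)² · 2/(s-2)³ = 2/(s-2)³. Then L{4·t²·e^(2t)} = 4·2/(s-2)³ = 8/(s-2)³

Final answer: 8/(s-2)³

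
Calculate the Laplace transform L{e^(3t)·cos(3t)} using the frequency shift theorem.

Frequency shift: L{e^(at)f(t)} = F(s-a). L{e^(3t)·cos(3t)} = (s-3)/((s-3)² + 9)

Final answer: (s-3)/((s-3)² + 9)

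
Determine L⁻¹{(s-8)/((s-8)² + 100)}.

Using frequency shift: L⁻¹{(s-a)/((s-a)² + b²)} = e^(at)cos(bt). Here a=8, b=10

Final answer: e^(8t)·cos(10t)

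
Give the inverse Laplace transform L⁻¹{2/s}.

L⁻¹{c/s} = c, so L⁻¹{2/s} = 2

Final answer: 2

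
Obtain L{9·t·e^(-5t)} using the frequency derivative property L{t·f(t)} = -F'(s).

L{e^(-5t)} = 1/(s+5). By frequency derivative: L{t·e^(-5t)} = -d/ds[1/(s+5)] = -(-1)/(s+5)² = 1/(s+5)². Then L{9·t·e^(-5t)} = 9·1/(s+5)² = 9/(s+5)²

Final answer: 9/(s+5)²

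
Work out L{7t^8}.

L{t^n} = n!/s^(n+1). So L{7t^8} = 7·8!/s^9 = 282240/s^9

Final answer: 282240/s^9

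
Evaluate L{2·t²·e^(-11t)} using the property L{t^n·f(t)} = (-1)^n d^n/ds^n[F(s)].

L{e^(-11t)} = 1/(s+11). d/ds[1/(s+11)] = -1/(s+11)². d²/ds²[1/(s+11)] = 2/(s+11)³. So L{t²·e^(-11t)} = (-1)² · 2/(s+11)³ = 2/(s+11)³. Then L{2·t²·e^(-11t)} = 2·2/(s+11)³ = 4/(s+11)³

Final answer: 4/(s+11)³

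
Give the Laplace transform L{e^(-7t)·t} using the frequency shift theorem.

L{e^(at)·t^n} = n!/(s-a)^(n+1), so L{e^(-7t)·t} = 1/(s+7)^2

Final answer: 1/(s+7)^2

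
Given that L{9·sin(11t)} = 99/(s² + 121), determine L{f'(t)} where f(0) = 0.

L{f'(t)} = s·F(s) - f(0) = s·99/(s² + 121) - 0 = 99s/(s² + 121)

Final answer: 99s/(s² + 121)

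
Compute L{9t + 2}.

L{9t + 2} = 9·L{t} + 2·L{1} = 9/s² + 2/s

Final answer: 9/s² + 2/s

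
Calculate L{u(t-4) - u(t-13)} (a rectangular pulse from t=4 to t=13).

L{u(t-a)} = e^(-as)/s. L{u(t-4) - u(t-13)} = (e^(-4s) - e^(-13s))/s

Final answer: (e^(-4s) - e^(-13s))/s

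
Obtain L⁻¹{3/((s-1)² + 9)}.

Form: b/((s-a)² + b²) → e^(at)sin(bt). With a=1, b=3

Final answer: e^t·sin(3t)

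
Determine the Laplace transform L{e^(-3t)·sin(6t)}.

L{e^(at)·sin(ωt)} = ω/((s-a)² + ω²), so L{e^(-3t)·sin(6t)} = 6/((s+3)² + 36)

Final answer: 6/((s+3)² + 36)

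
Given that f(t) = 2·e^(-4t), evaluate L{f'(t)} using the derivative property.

f(0) = 2, F(s) = 2/(s+4). L{f'(t)} = s·F(s) - f(0) = 2s/(s+4) - 2 = (2s - 2(s+4))/(s+4) = -8/(s+4)

Final answer: -8/(s+4)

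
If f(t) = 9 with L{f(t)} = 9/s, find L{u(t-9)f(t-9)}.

Time shift theorem: L{u(t-a)f(t-a)} = e^(-as)F(s). Here a=9, F(s) = 9/s, so L{u(t-9)f(t-9)} = e^(-9s)·9/s

Final answer: e^(-9s)·9/s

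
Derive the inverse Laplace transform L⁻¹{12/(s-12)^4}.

L⁻¹{n!/(s-a)^(n+1)} = t^n·e^(at) with n=3, a=12. So L⁻¹{6/(s-12)^4} = t^3·e^(12t), and L⁻¹{12/(s-12)^4} = (12/6)·t^3·e^(12t) = 2·t^3·e^(12t)

Final answer: 2·t^3·e^(12t)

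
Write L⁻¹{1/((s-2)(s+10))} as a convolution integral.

1/((s-2)(s+10)) = (1/(s-2))·(1/(s+10)) = L{e^(2t)}·L{e^(-10t)}. So f(t) = e^(2t)*e^(-10t) = ∫₀ᵗ e^(2τ)·e^(-10(t-τ)) dτ

Final answer: ∫₀ᵗ e^(2τ)·e^(-10(t-τ)) dτ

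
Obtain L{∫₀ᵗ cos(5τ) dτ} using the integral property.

L{∫₀ᵗ f(τ)dτ} = F(s)/s with F(s) = s/(s² + 25), so the result is (s/(s² + 25))/s = 1/(s² + 25)

Final answer: 1/(s² + 25)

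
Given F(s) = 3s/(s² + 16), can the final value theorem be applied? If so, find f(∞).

The final value theorem requires all poles of sF(s) in the left half-plane. sF(s) = 3s²/(s² + 16) has poles at s = ±4i (imaginary axis). Theorem does NOT apply (oscillatory system).

Final answer: Not applicable (oscillatory)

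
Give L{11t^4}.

L{t^n} = n!/s^(n+1). So L{11t^4} = 11·4!/s^5 = 264/s^5

Final answer: 264/s^5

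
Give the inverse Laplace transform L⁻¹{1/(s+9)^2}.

L⁻¹{n!/(s-a)^(n+1)} = t^n·e^(at), so L⁻¹{1/(s+9)^2} = t·e^(-9t)

Final answer: t·e^(-9t)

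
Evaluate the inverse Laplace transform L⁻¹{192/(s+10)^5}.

L⁻¹{n!/(s-a)^(n+1)} = t^n·e^(at) with n=4, a=-10. So L⁻¹{24/(s+10)^5} = t^4·e^(-10t), and L⁻¹{192/(s+10)^5} = (192/24)·t^4·e^(-10t) = 8·t^4·e^(-10t)

Final answer: 8·t^4·e^(-10t)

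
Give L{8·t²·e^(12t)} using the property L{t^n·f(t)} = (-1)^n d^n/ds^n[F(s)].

L{e^(12t)} = 1/(s-12). d/ds[1/(s-12)] = -1/(s-12)². d²/ds²[1/(s-12)] = 2/(s-12)³. So L{t²·e^(12t)} = (-1)² · 2/(s-12)³ = 2/(s-12)³. Then L{8·t²·e^(12t)} = 8·2/(s-12)³ = 16/(s-12)³

Final answer: 16/(s-12)³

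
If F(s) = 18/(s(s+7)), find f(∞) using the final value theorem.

f(∞) = lim_{s→0} s·18/(s(s+7)) = lim_{s→0} 18/(s+7) = 18/7 = 18/7

Final answer: 18/7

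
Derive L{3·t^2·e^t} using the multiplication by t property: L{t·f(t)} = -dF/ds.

Using L{t^n·e^(at)} = n!/(s-a)^(n+1), L{t^2·e^t} = 2/(s-1)^3, so L{3·t^2·e^t} = 3·2/(s-1)^3 = 6/(s-1)^3

Final answer: 6/(s-1)^3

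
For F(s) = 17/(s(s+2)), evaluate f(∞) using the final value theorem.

f(∞) = lim_{s→0} s·17/(s(s+2)) = lim_{s→0} 17/(s+2) = 17/2 = 17/2

Final answer: 17/2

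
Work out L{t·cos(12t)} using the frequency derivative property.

L{cos(12t)} = s/(s² + 144). Derivative: d/ds[s/(s² + 144)] = [(s² + 144) - s·2s]/(s² + 144)² = (144 - s²)/(s² + 144)². So L{t·cos(12t)} = -F'(s) = (s² - 144)/(s² + 144)²

Final answer: (s² - 144)/(s² + 144)²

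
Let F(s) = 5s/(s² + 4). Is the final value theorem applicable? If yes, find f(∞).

The final value theorem requires all poles of sF(s) in the left half-plane. sF(s) = 5s²/(s² + 4) has poles at s = ±2i (imaginary axis). Theorem does NOT apply (oscillatory system).

Final answer: Not applicable (oscillatory)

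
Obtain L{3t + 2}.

L{3t + 2} = 3·L{t} + 2·L{1} = 3/s² + 2/s

Final answer: 3/s² + 2/s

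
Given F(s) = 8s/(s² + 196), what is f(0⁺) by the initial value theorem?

f(0⁺) = lim_{s→∞} s·8s/(s² + 196) = lim_{s→∞} 8s²/(s² + 196) = 8

Final answer: 8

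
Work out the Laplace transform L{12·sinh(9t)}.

L{sinh(ωt)} = ω/(s² - ω²), so L{sinh(9t)} = 9/(s² - 81). Then L{12·sinh(9t)} = 12·9/(s² - 81) = 108/(s² - 81)

Final answer: 108/(s² - 81)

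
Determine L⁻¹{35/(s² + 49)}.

This is the form c·a/(s² + a²) with a = 7, c = 5. L⁻¹ = 5·sin(7t)

Final answer: 5·sin(7t)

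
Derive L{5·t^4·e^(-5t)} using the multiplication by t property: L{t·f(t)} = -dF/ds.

Using L{t^n·e^(at)} = n!/(s-a)^(n+1), L{t^4·e^(-5t)} = 24/(s+5)^5, so L{5·t^4·e^(-5t)} = 5·24/(s+5)^5 = 120/(s+5)^5

Final answer: 120/(s+5)^5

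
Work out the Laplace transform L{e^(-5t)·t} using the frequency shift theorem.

L{e^(at)·t^n} = n!/(s-a)^(n+1), so L{e^(-5t)·t} = 1/(s+5)^2

Final answer: 1/(s+5)^2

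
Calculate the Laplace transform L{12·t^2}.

L{t^n} = n!/s^(n+1), so L{t^2} = 2/s^3. Then L{12·t^2} = 12·2/s^3 = 24/s^3

Final answer: 24/s^3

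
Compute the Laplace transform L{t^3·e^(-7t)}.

L{t^n·e^(at)} = n!/(s-a)^(n+1), so L{t^3·e^(-7t)} = 6/(s+7)^4

Final answer: 6/(s+7)^4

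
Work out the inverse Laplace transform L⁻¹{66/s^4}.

L⁻¹{n!/s^(n+1)} = t^n with n=3. So L⁻¹{6/s^4} = t^3, and L⁻¹{66/s^4} = (66/6)·t^3 = 11·t^3

Final answer: 11·t^3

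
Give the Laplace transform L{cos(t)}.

L{cos(ωt)} = s/(s² + ω²), so L{cos(t)} = s/(s² + 1)

Final answer: s/(s² + 1)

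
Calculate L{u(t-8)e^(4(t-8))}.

u(t-a)f(t-a) with f(t)=e^(4t). L{e^(4t)} = 1/(s-4). By time shift: e^(-8s)/(s-4)

Final answer: e^(-8s)/(s-4)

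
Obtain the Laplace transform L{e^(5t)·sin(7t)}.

L{e^(at)·sin(ωt)} = ω/((s-a)² + ω²), so L{e^(5t)·sin(7t)} = 7/((s-5)² + 49)

Final answer: 7/((s-5)² + 49)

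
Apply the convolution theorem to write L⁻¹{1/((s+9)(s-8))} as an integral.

1/((s+9)(s-8)) = (1/(s+9))·(1/(s-8)) = L{e^(-9t)}·L{e^(8t)}. So f(t) = e^(-9t)*e^(8t) = ∫₀ᵗ e^(-9τ)·e^(8(t-τ)) dτ

Final answer: ∫₀ᵗ e^(-9τ)·e^(8(t-τ)) dτ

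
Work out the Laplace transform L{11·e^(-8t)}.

L{e^(at)} = 1/(s-a), so L{e^(-8t)} = 1/(s+8). Then L{11·e^(-8t)} = 11/(s+8)

Final answer: 11/(s+8)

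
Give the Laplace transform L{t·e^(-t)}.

L{t^n·e^(at)} = n!/(s-a)^(n+1), so L{t·e^(-t)} = 1/(s+1)^2

Final answer: 1/(s+1)^2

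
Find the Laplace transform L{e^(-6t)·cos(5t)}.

L{e^(at)·cos(ωt)} = (s-a)/((s-a)² + ω²), so L{e^(-6t)·cos(5t)} = (s+6)/((s+6)² + 25)

Final answer: (s+6)/((s+6)² + 25)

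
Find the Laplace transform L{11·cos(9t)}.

L{cos(ωt)} = s/(s² + ω²), so L{cos(9t)} = s/(s² + 81). Then L{11·cos(9t)} = 11·s/(s² + 81) = 11s/(s² + 81)

Final answer: 11s/(s² + 81)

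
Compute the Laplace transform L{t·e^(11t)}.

L{t^n·e^(at)} = n!/(s-a)^(n+1), so L{t·e^(11t)} = 1/(s-11)^2

Final answer: 1/(s-11)^2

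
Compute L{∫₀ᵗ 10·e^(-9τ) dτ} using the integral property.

L{∫₀ᵗ f(τ)dτ} = F(s)/s with F(s) = 10/(s+9), so L{∫₀ᵗ 10·e^(-9τ) dτ} = 10/(s(s+9))

Final answer: 10/(s(s+9))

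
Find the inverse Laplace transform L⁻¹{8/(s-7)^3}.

L⁻¹{n!/(s-a)^(n+1)} = t^n·e^(at) with n=2, a=7. So L⁻¹{2/(s-7)^3} = t^2·e^(7t), and L⁻¹{8/(s-7)^3} = (8/2)·t^2·e^(7t) = 4·t^2·e^(7t)

Final answer: 4·t^2·e^(7t)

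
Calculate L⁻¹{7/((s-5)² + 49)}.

Form: b/((s-a)² + b²) → e^(at)sin(bt). With a=5, b=7

Final answer: e^(5t)·sin(7t)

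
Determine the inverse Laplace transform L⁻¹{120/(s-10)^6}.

L⁻¹{n!/(s-a)^(n+1)} = t^n·e^(at), so L⁻¹{120/(s-10)^6} = t^5·e^(10t)

Final answer: t^5·e^(10t)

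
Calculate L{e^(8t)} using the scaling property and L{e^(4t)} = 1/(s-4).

Using L{f(at)} = (1/a)F(s/a) with a=2 and f(t) = e^(4t): L{e^(8t)} = (1/2) · 1/((s/2)-4) = (1/2) · 2/(s-8) = 1/(s-8)

Final answer: 1/(s-8)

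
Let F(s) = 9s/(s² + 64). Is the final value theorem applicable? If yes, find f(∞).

The final value theorem requires all poles of sF(s) in the left half-plane. sF(s) = 9s²/(s² + 64) has poles at s = ±8i (imaginary axis). Theorem does NOT apply (oscillatory system).

Final answer: Not applicable (oscillatory)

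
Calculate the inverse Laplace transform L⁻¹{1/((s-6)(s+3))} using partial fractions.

Decompose: A/(s-6) + B/(s+3). A = 1/9, B = -1/9. f(t) = (e^(6t) - e^(-3t))/9

Final answer: (e^(6t) - e^(-3t))/9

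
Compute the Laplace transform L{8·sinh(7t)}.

L{sinh(ωt)} = ω/(s² - ω²), so L{sinh(7t)} = 7/(s² - 49). Then L{8·sinh(7t)} = 8·7/(s² - 49) = 56/(s² - 49)

Final answer: 56/(s² - 49)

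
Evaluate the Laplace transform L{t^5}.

L{t^n} = n!/s^(n+1), so L{t^5} = 120/s^6

Final answer: 120/s^6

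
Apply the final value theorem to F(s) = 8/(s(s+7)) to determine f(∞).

f(∞) = lim_{s→0} s·8/(s(s+7)) = lim_{s→0} 8/(s+7) = 8/7 = 8/7

Final answer: 8/7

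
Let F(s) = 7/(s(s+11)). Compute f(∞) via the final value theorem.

f(∞) = lim_{s→0} s·7/(s(s+11)) = lim_{s→0} 7/(s+11) = 7/11 = 7/11

Final answer: 7/11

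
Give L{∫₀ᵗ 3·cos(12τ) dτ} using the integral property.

L{∫₀ᵗ f(τ)dτ} = F(s)/s with F(s) = 3s/(s² + 144), so the result is (3s/(s² + 144))/s = 3/(s² + 144)

Final answer: 3/(s² + 144)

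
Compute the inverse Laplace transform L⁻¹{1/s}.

L⁻¹{c/s} = c, so L⁻¹{1/s} = 1

Final answer: 1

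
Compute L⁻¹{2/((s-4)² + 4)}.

Form: b/((s-a)² + b²) → e^(at)sin(bt). With a=4, b=2

Final answer: e^(4t)·sin(2t)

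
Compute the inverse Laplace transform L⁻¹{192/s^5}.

L⁻¹{n!/s^(n+1)} = t^n with n=4. So L⁻¹{24/s^5} = t^4, and L⁻¹{192/s^5} = (192/24)·t^4 = 8·t^4

Final answer: 8·t^4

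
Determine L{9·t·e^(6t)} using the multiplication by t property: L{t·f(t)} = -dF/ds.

Using L{t^n·e^(at)} = n!/(s-a)^(n+1), L{t·e^(6t)} = 1/(s-6)^2, so L{9·t·e^(6t)} = 9·1/(s-6)^2 = 9/(s-6)^2

Final answer: 9/(s-6)^2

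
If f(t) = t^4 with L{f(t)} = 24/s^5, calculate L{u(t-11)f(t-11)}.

Time shift theorem: L{u(t-a)f(t-a)} = e^(-as)F(s). Here a=11, F(s) = 24/s^5, so L{u(t-11)f(t-11)} = e^(-11s)·24/s^5

Final answer: e^(-11s)·24/s^5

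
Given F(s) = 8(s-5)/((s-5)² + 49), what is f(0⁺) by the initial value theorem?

f(0⁺) = lim_{s→∞} sF(s) = lim_{s→∞} 8s(s-5)/((s-5)² + 49) = 8

Final answer: 8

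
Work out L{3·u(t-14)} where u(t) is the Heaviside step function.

L{u(t-a)} = e^(-as)/s. Here a=14, so L{u(t-14)} = e^(-14s)/s, and L{3·u(t-14)} = 3·e^(-14s)/s

Final answer: 3·e^(-14s)/s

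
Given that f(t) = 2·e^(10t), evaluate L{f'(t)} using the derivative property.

f(0) = 2, F(s) = 2/(s-10). L{f'(t)} = s·F(s) - f(0) = 2s/(s-10) - 2 = (2s - 2(s-10))/(s-10) = 20/(s-10)

Final answer: 20/(s-10)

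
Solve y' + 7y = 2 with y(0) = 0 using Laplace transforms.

sY + 7Y = 2/s. Y = 2/(s(s+7)). Partial fractions: Y = 2/7/s - 2/7/(s+7)

Final answer: y(t) = 2/7(1 - e^(-7t))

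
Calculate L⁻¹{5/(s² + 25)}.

This is the form c·a/(s² + a²) with a = 5. L⁻¹ = sin(5t)

Final answer: sin(5t)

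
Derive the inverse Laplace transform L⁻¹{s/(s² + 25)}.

L⁻¹{s/(s² + 25)} = cos(5t)

Final answer: cos(5t)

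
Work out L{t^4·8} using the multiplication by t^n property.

L{8} = 8/s. d^1/ds^1[1/s] = -1/s². d^2/ds^2[1/s] = 2/s^3. d^3/ds^3[1/s] = -6/s^4. d^4/ds^4[1/s] = 24/s^5. So L{t^4} = (-1)^{4}·24/s^5 = 24/s^5. Then L{t^4·8} = 8·24/s^5 = 192/s^5

Final answer: 192/s^5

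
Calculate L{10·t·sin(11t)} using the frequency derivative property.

L{sin(11t)} = 11/(s² + 121). By L{t·f(t)} = -F'(s): -d/ds[11/(s² + 121)] = -(11)·(-2s)/(s² + 121)² = 22s/(s² + 121)². Then L{10·t·sin(11t)} = 10·22s/(s² + 121)² = 220s/(s² + 121)²

Final answer: 220s/(s² + 121)²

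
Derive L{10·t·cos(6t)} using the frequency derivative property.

L{cos(6t)} = s/(s² + 36). Derivative: d/ds[s/(s² + 36)] = [(s² + 36) - s·2s]/(s² + 36)² = (36 - s²)/(s² + 36)². So L{t·cos(6t)} = -F'(s) = (s² - 36)/(s² + 36)². Then L{10·t·cos(6t)} = 10·(s² - 36)/(s² + 36)²

Final answer: 10·(s² - 36)/(s² + 36)²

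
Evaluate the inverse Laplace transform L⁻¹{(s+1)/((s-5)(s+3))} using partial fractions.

Using partial fractions, f(t) = (6e^(5t) + 2e^(-3t))/8

Final answer: (6e^(5t) + 2e^(-3t))/8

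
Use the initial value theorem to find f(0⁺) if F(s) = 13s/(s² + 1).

f(0⁺) = lim_{s→∞} s·13s/(s² + 1) = lim_{s→∞} 13s²/(s² + 1) = 13

Final answer: 13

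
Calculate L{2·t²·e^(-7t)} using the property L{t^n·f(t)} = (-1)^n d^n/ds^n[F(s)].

L{e^(-7t)} = 1/(s+7). d/ds[1/(s+7)] = -1/(s+7)². d²/ds²[1/(s+7)] = 2/(s+7)³. So L{t²·e^(-7t)} = (-1)² · 2/(s+7)³ = 2/(s+7)³. Then L{2·t²·e^(-7t)} = 2·2/(s+7)³ = 4/(s+7)³

Final answer: 4/(s+7)³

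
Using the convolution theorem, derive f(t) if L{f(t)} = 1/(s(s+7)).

1/(s(s+7)) = (1/s)·(1/(s+7)) = L{1}·L{e^(-7t)}. By convolution, f(t) = 1*e^(-7t) = ∫₀ᵗ 1·e^(-7τ) dτ = (1 - e^(-7t))/7

Final answer: (1 - e^(-7t))/7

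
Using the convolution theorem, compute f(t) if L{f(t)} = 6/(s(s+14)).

6/(s(s+14)) = (6/s)·(1/(s+14)) = L{6}·L{e^(-14t)}. By convolution, f(t) = 6*e^(-14t) = ∫₀ᵗ 6·e^(-14τ) dτ = 6·(1 - e^(-14t))/14

Final answer: 6·(1 - e^(-14t))/14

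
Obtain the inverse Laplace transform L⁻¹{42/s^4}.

L⁻¹{n!/s^(n+1)} = t^n with n=3. So L⁻¹{6/s^4} = t^3, and L⁻¹{42/s^4} = (42/6)·t^3 = 7·t^3

Final answer: 7·t^3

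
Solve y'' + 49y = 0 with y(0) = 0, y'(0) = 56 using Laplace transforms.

L{y''} + 49L{y} = 0. s²Y - 0 - 56 + 49Y = 0. Y(s² + 49) = 56. Y = (56)/(s² + 49). Inverting: y(t) = 8sin(7t)

Final answer: y(t) = 8sin(7t)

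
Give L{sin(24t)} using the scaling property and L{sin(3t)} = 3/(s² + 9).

Using L{f(at)} = (1/a)F(s/a) with a=8: L{sin(24t)} = (1/8) · 3/((s/8)² + 9) = (1/8) · 3·64/(s² + 576) = 24/(s² + 576)

Final answer: 24/(s² + 576)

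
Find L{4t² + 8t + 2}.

L{4t² + 8t + 2} = 4·2/s³ + 8/s² + 2/s = 8/s³ + 8/s² + 2/s

Final answer: 8/s³ + 8/s² + 2/s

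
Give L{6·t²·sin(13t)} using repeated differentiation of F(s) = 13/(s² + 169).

F(s) = 13/(s² + 169). F'(s) = -26s/(s² + 169)². F''(s) = -26(169 - 3s²)/(s² + 169)³ = (78s² - 4394)/(s² + 169)³. So L{t²·sin(13t)} = (-1)² F''(s) = (78s² - 4394)/(s² + 169)³. Then L{6·t²·sin(13t)} = 6·(78s² - 4394)/(s² + 169)³ = (468s² - 26364)/(s² + 169)³

Final answer: (468s² - 26364)/(s² + 169)³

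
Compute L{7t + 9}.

L{7t + 9} = 7·L{t} + 9·L{1} = 7/s² + 9/s

Final answer: 7/s² + 9/s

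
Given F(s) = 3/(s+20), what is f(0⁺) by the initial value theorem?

f(0⁺) = lim_{s→∞} s·3/(s+20) = lim_{s→∞} 3s/(s+20) = 3

Final answer: 3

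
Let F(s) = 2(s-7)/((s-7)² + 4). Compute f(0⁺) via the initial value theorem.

f(0⁺) = lim_{s→∞} sF(s) = lim_{s→∞} 2s(s-7)/((s-7)² + 4) = 2

Final answer: 2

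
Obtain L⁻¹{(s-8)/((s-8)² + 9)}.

Using frequency shift: L⁻¹{(s-a)/((s-a)² + b²)} = e^(at)cos(bt). Here a=8, b=3

Final answer: e^(8t)·cos(3t)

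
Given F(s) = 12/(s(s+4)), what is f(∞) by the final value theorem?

f(∞) = lim_{s→0} s·12/(s(s+4)) = lim_{s→0} 12/(s+4) = 12/4 = 3

Final answer: 3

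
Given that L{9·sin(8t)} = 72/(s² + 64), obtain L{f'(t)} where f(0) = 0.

L{f'(t)} = s·F(s) - f(0) = s·72/(s² + 64) - 0 = 72s/(s² + 64)

Final answer: 72s/(s² + 64)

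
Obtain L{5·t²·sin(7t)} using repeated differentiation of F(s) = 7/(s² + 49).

F(s) = 7/(s² + 49). F'(s) = -14s/(s² + 49)². F''(s) = -14(49 - 3s²)/(s² + 49)³ = (42s² - 686)/(s² + 49)³. So L{t²·sin(7t)} = (-1)² F''(s) = (42s² - 686)/(s² + 49)³. Then L{5·t²·sin(7t)} = 5·(42s² - 686)/(s² + 49)³ = (210s² - 3430)/(s² + 49)³

Final answer: (210s² - 3430)/(s² + 49)³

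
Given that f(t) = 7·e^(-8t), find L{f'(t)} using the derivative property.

f(0) = 7, F(s) = 7/(s+8). L{f'(t)} = s·F(s) - f(0) = 7s/(s+8) - 7 = (7s - 7(s+8))/(s+8) = -56/(s+8)

Final answer: -56/(s+8)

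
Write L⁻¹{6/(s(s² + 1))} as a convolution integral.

6/(s(s² + 1)) = (1/s)·(6/(s² + 1)) = L{1}·L{6·sin(t)}. So f(t) = 1*(6·sin(t)) = ∫₀ᵗ 6·sin(τ) dτ

Final answer: ∫₀ᵗ 6·sin(τ) dτ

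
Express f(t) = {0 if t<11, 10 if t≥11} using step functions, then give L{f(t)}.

f(t) = 10·u(t-11). L{u(t-11)} = e^(-11s)/s, so L{f(t)} = 10·e^(-11s)/s

Final answer: 10·e^(-11s)/s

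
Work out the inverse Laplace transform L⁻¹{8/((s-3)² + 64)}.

Using frequency shift, L⁻¹{8/((s-3)² + 64)} = e^(3t)·sin(8t)

Final answer: e^(3t)·sin(8t)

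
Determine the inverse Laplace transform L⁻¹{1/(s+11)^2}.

L⁻¹{n!/(s-a)^(n+1)} = t^n·e^(at), so L⁻¹{1/(s+11)^2} = t·e^(-11t)

Final answer: t·e^(-11t)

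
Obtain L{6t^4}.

L{t^n} = n!/s^(n+1). So L{6t^4} = 6·4!/s^5 = 144/s^5

Final answer: 144/s^5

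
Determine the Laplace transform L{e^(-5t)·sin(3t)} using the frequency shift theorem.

Frequency shift: L{e^(at)f(t)} = F(s-a). L{e^(-5t)·sin(3t)} = 3/((s+5)² + 9)

Final answer: 3/((s+5)² + 9)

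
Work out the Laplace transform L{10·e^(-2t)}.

L{e^(at)} = 1/(s-a), so L{e^(-2t)} = 1/(s+2). Then L{10·e^(-2t)} = 10/(s+2)

Final answer: 10/(s+2)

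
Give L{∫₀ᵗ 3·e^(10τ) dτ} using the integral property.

L{∫₀ᵗ f(τ)dτ} = F(s)/s with F(s) = 3/(s-10), so L{∫₀ᵗ 3·e^(10τ) dτ} = 3/(s(s-10))

Final answer: 3/(s(s-10))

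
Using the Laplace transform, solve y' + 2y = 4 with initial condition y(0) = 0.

sY + 2Y = 4/s. Y = 4/(s(s+2)). Partial fractions: Y = 2/s - 2/(s+2)

Final answer: y(t) = 2(1 - e^(-2t))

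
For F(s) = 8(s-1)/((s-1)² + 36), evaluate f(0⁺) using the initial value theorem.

f(0⁺) = lim_{s→∞} sF(s) = lim_{s→∞} 8s(s-1)/((s-1)² + 36) = 8

Final answer: 8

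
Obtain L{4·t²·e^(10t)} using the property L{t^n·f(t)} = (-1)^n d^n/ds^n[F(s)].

L{e^(10t)} = 1/(s-10). d/ds[1/(s-10)] = -1/(s-10)². d²/ds²[1/(s-10)] = 2/(s-10)³. So L{t²·e^(10t)} = (-1)² · 2/(s-10)³ = 2/(s-10)³. Then L{4·t²·e^(10t)} = 4·2/(s-10)³ = 8/(s-10)³

Final answer: 8/(s-10)³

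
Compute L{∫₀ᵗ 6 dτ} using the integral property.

L{∫₀ᵗ f(τ)dτ} = F(s)/s with f(t) = 6. F(s) = 6/s, so L{∫₀ᵗ 6 dτ} = (6/s)/s = 6/s². (Check: ∫₀ᵗ 6 dτ = 6t.)

Final answer: 6/s²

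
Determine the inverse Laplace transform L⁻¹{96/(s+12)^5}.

L⁻¹{n!/(s-a)^(n+1)} = t^n·e^(at) with n=4, a=-12. So L⁻¹{24/(s+12)^5} = t^4·e^(-12t), and L⁻¹{96/(s+12)^5} = (96/24)·t^4·e^(-12t) = 4·t^4·e^(-12t)

Final answer: 4·t^4·e^(-12t)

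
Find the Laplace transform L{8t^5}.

L{8t^5} = 8 · L{t^5} = 8 · 120/s^6 = 960/s^6

Final answer: 960/s^6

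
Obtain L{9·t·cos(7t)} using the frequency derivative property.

L{cos(7t)} = s/(s² + 49). Derivative: d/ds[s/(s² + 49)] = [(s² + 49) - s·2s]/(s² + 49)² = (49 - s²)/(s² + 49)². So L{t·cos(7t)} = -F'(s) = (s² - 49)/(s² + 49)². Then L{9·t·cos(7t)} = 9·(s² - 49)/(s² + 49)²

Final answer: 9·(s² - 49)/(s² + 49)²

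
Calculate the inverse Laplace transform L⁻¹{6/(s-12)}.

L⁻¹{1/(s-a)} = e^(at), so L⁻¹{1/(s-12)} = e^(12t), and L⁻¹{6/(s-12)} = 6·e^(12t)

Final answer: 6·e^(12t)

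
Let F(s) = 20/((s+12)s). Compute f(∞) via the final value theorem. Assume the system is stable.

f(∞) = lim_{s→0} sF(s) = lim_{s→0} 20/(s+12) = 5/3

Final answer: 5/3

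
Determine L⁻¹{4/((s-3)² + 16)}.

Form: b/((s-a)² + b²) → e^(at)sin(bt). With a=3, b=4

Final answer: e^(3t)·sin(4t)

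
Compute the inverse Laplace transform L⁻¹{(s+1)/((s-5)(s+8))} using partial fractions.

Using partial fractions, f(t) = (6e^(5t) + 7e^(-8t))/13

Final answer: (6e^(5t) + 7e^(-8t))/13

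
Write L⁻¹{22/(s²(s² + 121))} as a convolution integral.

22/(s²(s² + 121)) = (1/s²)·(22/(s² + 121)) = L{t}·L{2·sin(11t)}. So f(t) = t*(2·sin(11t)) = ∫₀ᵗ 2τ·sin(11(t-τ)) dτ

Final answer: ∫₀ᵗ 2τ·sin(11(t-τ)) dτ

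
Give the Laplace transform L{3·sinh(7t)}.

L{sinh(ωt)} = ω/(s² - ω²), so L{sinh(7t)} = 7/(s² - 49). Then L{3·sinh(7t)} = 3·7/(s² - 49) = 21/(s² - 49)

Final answer: 21/(s² - 49)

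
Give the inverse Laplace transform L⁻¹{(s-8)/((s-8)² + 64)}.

Using frequency shift, L⁻¹{(s-8)/((s-8)² + 64)} = e^(8t)·cos(8t)

Final answer: e^(8t)·cos(8t)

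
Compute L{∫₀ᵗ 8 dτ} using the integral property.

L{∫₀ᵗ f(τ)dτ} = F(s)/s with f(t) = 8. F(s) = 8/s, so L{∫₀ᵗ 8 dτ} = (8/s)/s = 8/s². (Check: ∫₀ᵗ 8 dτ = 8t.)

Final answer: 8/s²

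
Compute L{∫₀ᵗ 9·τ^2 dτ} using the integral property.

L{∫₀ᵗ f(τ)dτ} = F(s)/s with f(t) = 9t^2. F(s) = 18/s^3, so L{∫₀ᵗ 9·τ^2 dτ} = (18/s^3)/s = 18/s^4. (Check: ∫₀ᵗ 9·τ^2 dτ = 9t^3/3.)

Final answer: 18/s^4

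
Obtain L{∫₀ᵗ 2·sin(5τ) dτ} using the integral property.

L{∫₀ᵗ f(τ)dτ} = F(s)/s with F(s) = 10/(s² + 25), so the result is (10/(s² + 25))/s = 10/(s(s² + 25))

Final answer: 10/(s(s² + 25))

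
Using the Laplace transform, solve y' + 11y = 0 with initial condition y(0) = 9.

L{y'} + 11L{y} = 0. sY - 9 + 11Y = 0. Y(s+11) = 9. Y = 9/(s+11)

Final answer: y(t) = 9e^(-11t)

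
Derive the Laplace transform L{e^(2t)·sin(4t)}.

L{e^(at)·sin(ωt)} = ω/((s-a)² + ω²), so L{e^(2t)·sin(4t)} = 4/((s-2)² + 16)

Final answer: 4/((s-2)² + 16)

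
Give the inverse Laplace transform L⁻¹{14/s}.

L⁻¹{c/s} = c, so L⁻¹{14/s} = 14

Final answer: 14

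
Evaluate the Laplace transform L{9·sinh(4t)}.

L{sinh(ωt)} = ω/(s² - ω²), so L{sinh(4t)} = 4/(s² - 16). Then L{9·sinh(4t)} = 9·4/(s² - 16) = 36/(s² - 16)

Final answer: 36/(s² - 16)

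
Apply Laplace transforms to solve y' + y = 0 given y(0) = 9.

L{y'} + L{y} = 0. sY - 9 + Y = 0. Y(s+1) = 9. Y = 9/(s+1)

Final answer: y(t) = 9e^(-t)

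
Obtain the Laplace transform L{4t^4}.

L{4t^4} = 4 · L{t^4} = 4 · 24/s^5 = 96/s^5

Final answer: 96/s^5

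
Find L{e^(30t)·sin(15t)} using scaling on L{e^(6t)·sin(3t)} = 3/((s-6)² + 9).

Scaling with a=5: L{e^(30t)·sin(15t)} = (1/5) · 3/((s/5-6)² + 9). Simplifying: 15/((s-30)² + 225)

Final answer: 15/((s-30)² + 225)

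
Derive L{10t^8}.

L{t^n} = n!/s^(n+1). So L{10t^8} = 10·8!/s^9 = 403200/s^9

Final answer: 403200/s^9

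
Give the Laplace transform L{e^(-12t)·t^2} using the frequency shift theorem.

L{e^(at)·t^n} = n!/(s-a)^(n+1), so L{e^(-12t)·t^2} = 2/(s+12)^3

Final answer: 2/(s+12)^3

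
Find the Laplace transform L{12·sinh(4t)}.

L{sinh(ωt)} = ω/(s² - ω²), so L{sinh(4t)} = 4/(s² - 16). Then L{12·sinh(4t)} = 12·4/(s² - 16) = 48/(s² - 16)

Final answer: 48/(s² - 16)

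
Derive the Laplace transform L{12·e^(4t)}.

L{e^(at)} = 1/(s-a), so L{e^(4t)} = 1/(s-4). Then L{12·e^(4t)} = 12/(s-4)

Final answer: 12/(s-4)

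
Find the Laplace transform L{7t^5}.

L{7t^5} = 7 · L{t^5} = 7 · 120/s^6 = 840/s^6

Final answer: 840/s^6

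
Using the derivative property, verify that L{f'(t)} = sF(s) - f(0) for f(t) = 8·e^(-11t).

f'(t) = -88e^(-11t). Direct: L{f'(t)} = -88/(s+11). Property: s·8/(s+11) - 8 = (8s - 8(s+11))/(s+11) = -88/(s+11). ✓

Final answer: -88/(s+11)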